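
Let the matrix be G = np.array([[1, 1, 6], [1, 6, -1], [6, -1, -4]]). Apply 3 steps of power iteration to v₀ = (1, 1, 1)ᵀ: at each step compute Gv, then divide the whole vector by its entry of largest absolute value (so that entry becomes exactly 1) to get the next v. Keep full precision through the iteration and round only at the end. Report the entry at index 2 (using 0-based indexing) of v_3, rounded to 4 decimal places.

-0.2577

Gv0 = (8.00000, 6.00000, 1.00000); divide by 8.00000 → v1 = (1.00000, 0.75000, 0.12500)
Gv1 = (2.50000, 5.37500, 4.75000); divide by 5.37500 → v2 = (0.46512, 1.00000, 0.88372)
Gv2 = (6.76744, 5.58140, -1.74419); divide by 6.76744 → v3 = (1.00000, 0.82474, -0.25773)
Requested entry of v3: -75/291 = -0.2577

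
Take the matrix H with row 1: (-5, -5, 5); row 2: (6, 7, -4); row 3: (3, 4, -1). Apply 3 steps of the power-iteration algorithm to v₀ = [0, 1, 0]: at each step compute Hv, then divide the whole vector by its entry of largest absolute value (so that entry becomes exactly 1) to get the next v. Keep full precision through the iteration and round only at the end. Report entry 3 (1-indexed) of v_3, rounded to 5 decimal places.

0.73333

Hv0 = (-5.000000, 7.000000, 4.000000); divide by 7.000000 → v1 = (-0.714286, 1.000000, 0.571429)
Hv1 = (1.428571, 0.428571, 1.285714); divide by 1.428571 → v2 = (1.000000, 0.300000, 0.900000)
Hv2 = (-2.000000, 4.500000, 3.300000); divide by 4.500000 → v3 = (-0.444444, 1.000000, 0.733333)
Requested entry of v3: 33/45 = 0.73333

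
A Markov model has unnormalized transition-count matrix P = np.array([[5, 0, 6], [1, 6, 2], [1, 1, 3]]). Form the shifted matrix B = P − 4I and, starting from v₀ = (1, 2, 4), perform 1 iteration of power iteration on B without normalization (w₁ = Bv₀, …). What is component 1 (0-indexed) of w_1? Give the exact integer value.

B = P − 4I has rows (1, 0, 6); (1, 2, 2); (1, 1, -1)
w1 = Bv₀ = (1·1 + 0·2 + 6·4; 1·1 + 2·2 + 2·4; 1·1 + 1·2 + (-1)·4) = (25, 13, -1)
Requested component of w1: 13

13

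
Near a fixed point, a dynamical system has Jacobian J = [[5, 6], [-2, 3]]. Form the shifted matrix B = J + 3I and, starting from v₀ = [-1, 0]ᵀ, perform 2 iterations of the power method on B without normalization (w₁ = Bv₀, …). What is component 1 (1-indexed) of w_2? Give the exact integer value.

-52

B = J + 3I has rows (8, 6); (-2, 6)
w1 = Bv₀ = (8·(-1) + 6·0; (-2)·(-1) + 6·0) = (-8, 2)
w2 = Bw1 = (8·(-8) + 6·2; (-2)·(-8) + 6·2) = (-52, 28)
Requested component of w2: -52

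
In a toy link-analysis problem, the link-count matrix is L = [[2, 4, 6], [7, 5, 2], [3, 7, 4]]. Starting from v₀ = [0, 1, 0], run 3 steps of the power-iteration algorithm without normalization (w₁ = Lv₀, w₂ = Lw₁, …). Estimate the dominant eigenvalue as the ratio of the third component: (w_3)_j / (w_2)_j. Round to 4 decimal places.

w1 = Lv₀ = (2·0 + 4·1 + 6·0; 7·0 + 5·1 + 2·0; 3·0 + 7·1 + 4·0) = (4, 5, 7)
w2 = Lw1 = (2·4 + 4·5 + 6·7; 7·4 + 5·5 + 2·7; 3·4 + 7·5 + 4·7) = (70, 67, 75)
w3 = Lw2 = (858, 975, 979)
Ratio at component: 979 / 75 = 13.0533

λ ≈ 13.0533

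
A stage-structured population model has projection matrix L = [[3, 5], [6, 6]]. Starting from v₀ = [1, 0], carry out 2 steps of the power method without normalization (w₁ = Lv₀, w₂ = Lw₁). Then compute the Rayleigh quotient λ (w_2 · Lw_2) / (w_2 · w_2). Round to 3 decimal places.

λ ≈ 10.193

w1 = Lv₀ = (3·1 + 5·0; 6·1 + 6·0) = (3, 6)
w2 = Lw1 = (3·3 + 5·6; 6·3 + 6·6) = (39, 54)
Lw2 = (387, 558)
w2·Lw2 = 39·387 + 54·558 = 45225; w2·w2 = 39·39 + 54·54 = 4437
λ ≈ 45225/4437 = 10.193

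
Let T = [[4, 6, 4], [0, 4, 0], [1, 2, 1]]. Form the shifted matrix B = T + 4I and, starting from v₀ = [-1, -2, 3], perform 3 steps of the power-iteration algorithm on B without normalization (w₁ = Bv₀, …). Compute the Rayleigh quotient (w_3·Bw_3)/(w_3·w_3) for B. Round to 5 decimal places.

B = T + 4I has rows (8, 6, 4); (0, 8, 0); (1, 2, 5)
w1 = Bv₀ = (8·(-1) + 6·(-2) + 4·3; 0·(-1) + 8·(-2) + 0·3; 1·(-1) + 2·(-2) + 5·3) = (-8, -16, 10)
w2 = Bw1 = (8·(-8) + 6·(-16) + 4·10; 0·(-8) + 8·(-16) + 0·10; 1·(-8) + 2·(-16) + 5·10) = (-120, -128, 10)
w3 = Bw2 = (-1688, -1024, -326)
Bw3 = (-20952, -8192, -5366)
w3·Bw3 = 45504900; w3·w3 = 4004196; μ ≈ 45504900/4004196 = 11.36430

11.36430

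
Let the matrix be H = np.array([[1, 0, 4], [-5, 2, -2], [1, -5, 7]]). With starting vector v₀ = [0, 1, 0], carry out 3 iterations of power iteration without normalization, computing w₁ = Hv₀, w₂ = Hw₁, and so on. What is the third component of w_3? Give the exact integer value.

-405

w1 = Hv₀ = (1·0 + 0·1 + 4·0; (-5)·0 + 2·1 + (-2)·0; 1·0 + (-5)·1 + 7·0) = (0, 2, -5)
w2 = Hw1 = (1·0 + 0·2 + 4·(-5); (-5)·0 + 2·2 + (-2)·(-5); 1·0 + (-5)·2 + 7·(-5)) = (-20, 14, -45)
w3 = Hw2 = (-200, 218, -405)
The requested component of w3 is -405.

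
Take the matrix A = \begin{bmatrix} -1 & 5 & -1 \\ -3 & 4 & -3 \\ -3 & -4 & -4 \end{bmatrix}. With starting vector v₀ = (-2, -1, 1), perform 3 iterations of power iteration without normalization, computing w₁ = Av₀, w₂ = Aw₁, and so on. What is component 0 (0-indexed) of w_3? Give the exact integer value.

-35

w1 = Av₀ = ((-1)·(-2) + 5·(-1) + (-1)·1; (-3)·(-2) + 4·(-1) + (-3)·1; (-3)·(-2) + (-4)·(-1) + (-4)·1) = (-4, -1, 6)
w2 = Aw1 = ((-1)·(-4) + 5·(-1) + (-1)·6; (-3)·(-4) + 4·(-1) + (-3)·6; (-3)·(-4) + (-4)·(-1) + (-4)·6) = (-7, -10, -8)
w3 = Aw2 = (-35, 5, 93)
The requested component of w3 is -35.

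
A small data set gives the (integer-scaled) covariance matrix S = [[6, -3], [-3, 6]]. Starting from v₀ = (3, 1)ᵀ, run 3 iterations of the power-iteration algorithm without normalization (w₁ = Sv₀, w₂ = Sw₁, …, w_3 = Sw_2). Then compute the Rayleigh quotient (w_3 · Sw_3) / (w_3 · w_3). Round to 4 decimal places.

w1 = Sv₀ = (6·3 + (-3)·1; (-3)·3 + 6·1) = (15, -3)
w2 = Sw1 = (6·15 + (-3)·(-3); (-3)·15 + 6·(-3)) = (99, -63)
w3 = Sw2 = (783, -675)
Sw3 = (6723, -6399)
w3·Sw3 = 783·6723 + (-675)·(-6399) = 9583434; w3·w3 = 783·783 + (-675)·(-675) = 1068714
λ ≈ 9583434/1068714 = 8.9673

8.9673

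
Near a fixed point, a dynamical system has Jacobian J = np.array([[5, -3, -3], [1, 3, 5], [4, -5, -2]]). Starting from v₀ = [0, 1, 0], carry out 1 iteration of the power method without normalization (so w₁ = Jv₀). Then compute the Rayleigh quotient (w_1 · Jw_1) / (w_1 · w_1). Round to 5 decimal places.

w1 = Jv₀ = (5·0 + (-3)·1 + (-3)·0; 1·0 + 3·1 + 5·0; 4·0 + (-5)·1 + (-2)·0) = (-3, 3, -5)
Jw1 = (-9, -19, -17)
w1·Jw1 = (-3)·(-9) + 3·(-19) + (-5)·(-17) = 55; w1·w1 = (-3)·(-3) + 3·3 + (-5)·(-5) = 43
λ ≈ 55/43 = 1.27907

λ ≈ 1.27907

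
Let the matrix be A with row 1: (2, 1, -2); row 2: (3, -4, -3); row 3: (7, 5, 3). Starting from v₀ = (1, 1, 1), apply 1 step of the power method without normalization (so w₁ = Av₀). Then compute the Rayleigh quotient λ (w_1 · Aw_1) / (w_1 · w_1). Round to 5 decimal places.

λ ≈ 2.28099

w1 = Av₀ = (2·1 + 1·1 + (-2)·1; 3·1 + (-4)·1 + (-3)·1; 7·1 + 5·1 + 3·1) = (1, -4, 15)
Aw1 = (-32, -26, 32)
w1·Aw1 = 1·(-32) + (-4)·(-26) + 15·32 = 552; w1·w1 = 1·1 + (-4)·(-4) + 15·15 = 242
λ ≈ 552/242 = 2.28099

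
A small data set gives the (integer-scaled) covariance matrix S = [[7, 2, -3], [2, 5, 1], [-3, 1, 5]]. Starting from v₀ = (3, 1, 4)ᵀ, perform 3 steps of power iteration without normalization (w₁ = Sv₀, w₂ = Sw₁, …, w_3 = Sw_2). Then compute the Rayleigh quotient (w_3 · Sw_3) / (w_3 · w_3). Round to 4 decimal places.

w1 = Sv₀ = (7·3 + 2·1 + (-3)·4; 2·3 + 5·1 + 1·4; (-3)·3 + 1·1 + 5·4) = (11, 15, 12)
w2 = Sw1 = (7·11 + 2·15 + (-3)·12; 2·11 + 5·15 + 1·12; (-3)·11 + 1·15 + 5·12) = (71, 109, 42)
w3 = Sw2 = (589, 729, 106)
Sw3 = (5263, 4929, -508)
w3·Sw3 = 589·5263 + 729·4929 + 106·(-508) = 6639300; w3·w3 = 589·589 + 729·729 + 106·106 = 889598
λ ≈ 6639300/889598 = 7.4633

λ ≈ 7.4633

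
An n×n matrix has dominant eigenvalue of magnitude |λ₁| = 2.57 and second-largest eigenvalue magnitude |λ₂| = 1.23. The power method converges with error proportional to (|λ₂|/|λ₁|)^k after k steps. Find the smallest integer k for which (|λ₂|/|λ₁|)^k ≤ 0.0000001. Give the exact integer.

|λ₂/λ₁| = 1.23/2.57 = 0.47860
Need k ≥ ln(0.0000001) / ln(0.47860) = -16.1181 / -0.7369 ≈ 21.873
Smallest integer k satisfying the bound: 22

22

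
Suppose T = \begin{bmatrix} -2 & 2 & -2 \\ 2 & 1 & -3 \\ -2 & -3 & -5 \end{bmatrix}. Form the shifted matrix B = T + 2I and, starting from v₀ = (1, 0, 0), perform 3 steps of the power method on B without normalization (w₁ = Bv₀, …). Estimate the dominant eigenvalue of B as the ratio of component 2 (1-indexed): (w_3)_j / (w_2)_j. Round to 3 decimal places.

μ ≈ 4.333

B = T + 2I has rows (0, 2, -2); (2, 3, -3); (-2, -3, -3)
w1 = Bv₀ = (0·1 + 2·0 + (-2)·0; 2·1 + 3·0 + (-3)·0; (-2)·1 + (-3)·0 + (-3)·0) = (0, 2, -2)
w2 = Bw1 = (0·0 + 2·2 + (-2)·(-2); 2·0 + 3·2 + (-3)·(-2); (-2)·0 + (-3)·2 + (-3)·(-2)) = (8, 12, 0)
w3 = Bw2 = (24, 52, -52)
Ratio: 52/12 = 4.333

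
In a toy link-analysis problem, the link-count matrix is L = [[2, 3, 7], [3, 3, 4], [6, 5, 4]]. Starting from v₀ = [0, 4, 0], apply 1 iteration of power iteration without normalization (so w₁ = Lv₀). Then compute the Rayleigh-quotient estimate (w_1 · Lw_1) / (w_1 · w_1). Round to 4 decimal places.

w1 = Lv₀ = (2·0 + 3·4 + 7·0; 3·0 + 3·4 + 4·0; 6·0 + 5·4 + 4·0) = (12, 12, 20)
Lw1 = (200, 152, 212)
w1·Lw1 = 12·200 + 12·152 + 20·212 = 8464; w1·w1 = 12·12 + 12·12 + 20·20 = 688
λ ≈ 8464/688 = 12.3023

12.3023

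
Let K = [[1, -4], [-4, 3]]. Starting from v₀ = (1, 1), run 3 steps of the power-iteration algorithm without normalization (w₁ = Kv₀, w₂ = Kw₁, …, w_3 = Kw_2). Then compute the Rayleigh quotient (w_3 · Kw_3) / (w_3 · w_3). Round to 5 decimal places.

5.27480

w1 = Kv₀ = (1·1 + (-4)·1; (-4)·1 + 3·1) = (-3, -1)
w2 = Kw1 = (1·(-3) + (-4)·(-1); (-4)·(-3) + 3·(-1)) = (1, 9)
w3 = Kw2 = (-35, 23)
Kw3 = (-127, 209)
w3·Kw3 = (-35)·(-127) + 23·209 = 9252; w3·w3 = (-35)·(-35) + 23·23 = 1754
λ ≈ 9252/1754 = 5.27480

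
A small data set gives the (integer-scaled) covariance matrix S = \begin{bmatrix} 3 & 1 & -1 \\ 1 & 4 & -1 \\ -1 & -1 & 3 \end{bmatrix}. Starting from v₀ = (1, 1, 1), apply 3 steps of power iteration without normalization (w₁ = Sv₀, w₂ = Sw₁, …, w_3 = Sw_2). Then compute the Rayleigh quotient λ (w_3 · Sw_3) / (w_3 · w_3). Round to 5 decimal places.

λ ≈ 5.34742

w1 = Sv₀ = (3, 4, 1)
w2 = Sw1 = (12, 18, -4)
w3 = Sw2 = (58, 88, -42)
Sw3 = (304, 452, -272)
w3·Sw3 = 58·304 + 88·452 + (-42)·(-272) = 68832; w3·w3 = 58·58 + 88·88 + (-42)·(-42) = 12872
λ ≈ 68832/12872 = 5.34742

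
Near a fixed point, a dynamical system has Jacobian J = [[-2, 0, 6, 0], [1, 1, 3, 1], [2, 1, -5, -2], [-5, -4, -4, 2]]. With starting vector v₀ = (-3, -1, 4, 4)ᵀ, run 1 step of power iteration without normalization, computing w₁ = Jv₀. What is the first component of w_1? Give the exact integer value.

w1 = Jv₀ = (30, 12, -35, 11)
The requested component of w1 is 30.

30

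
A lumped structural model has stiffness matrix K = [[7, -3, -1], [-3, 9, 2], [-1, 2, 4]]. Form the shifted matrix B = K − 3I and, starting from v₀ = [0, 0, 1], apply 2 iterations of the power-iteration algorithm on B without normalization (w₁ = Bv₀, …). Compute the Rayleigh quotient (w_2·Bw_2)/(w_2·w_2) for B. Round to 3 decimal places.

B = K − 3I has rows (4, -3, -1); (-3, 6, 2); (-1, 2, 1)
w1 = Bv₀ = (-1, 2, 1)
w2 = Bw1 = (-11, 17, 6)
Bw2 = (-101, 147, 51)
w2·Bw2 = 3916; w2·w2 = 446; μ ≈ 3916/446 = 8.780

8.780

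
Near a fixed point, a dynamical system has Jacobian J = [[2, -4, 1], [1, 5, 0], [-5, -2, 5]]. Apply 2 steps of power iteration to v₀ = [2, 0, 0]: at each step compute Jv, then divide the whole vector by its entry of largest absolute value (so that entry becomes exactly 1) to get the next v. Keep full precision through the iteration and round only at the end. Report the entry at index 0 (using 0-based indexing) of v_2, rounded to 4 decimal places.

Jv0 = (4.00000, 2.00000, -10.00000); divide by -10.00000 → v1 = (-0.40000, -0.20000, 1.00000)
Jv1 = (1.00000, -1.40000, 7.40000); divide by 7.40000 → v2 = (0.13514, -0.18919, 1.00000)
Requested entry of v2: -10/-74 = 0.1351

0.1351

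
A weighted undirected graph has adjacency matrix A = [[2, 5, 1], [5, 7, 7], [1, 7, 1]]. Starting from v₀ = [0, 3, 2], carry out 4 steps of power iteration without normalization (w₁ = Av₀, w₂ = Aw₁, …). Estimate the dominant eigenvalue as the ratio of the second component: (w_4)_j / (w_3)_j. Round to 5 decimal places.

w1 = Av₀ = (17, 35, 23)
w2 = Aw1 = (232, 491, 285)
w3 = Aw2 = (3204, 6592, 3954)
w4 = Aw3 = (43322, 89842, 53302)
Ratio at component: 89842 / 6592 = 13.62894

13.62894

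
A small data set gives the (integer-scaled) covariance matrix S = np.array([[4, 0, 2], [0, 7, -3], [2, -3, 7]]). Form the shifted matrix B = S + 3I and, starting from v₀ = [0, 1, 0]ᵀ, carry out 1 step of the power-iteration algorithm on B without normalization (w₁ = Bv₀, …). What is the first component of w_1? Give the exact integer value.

0

B = S + 3I has rows (7, 0, 2); (0, 10, -3); (2, -3, 10)
w1 = Bv₀ = (0, 10, -3)
Requested component of w1: 0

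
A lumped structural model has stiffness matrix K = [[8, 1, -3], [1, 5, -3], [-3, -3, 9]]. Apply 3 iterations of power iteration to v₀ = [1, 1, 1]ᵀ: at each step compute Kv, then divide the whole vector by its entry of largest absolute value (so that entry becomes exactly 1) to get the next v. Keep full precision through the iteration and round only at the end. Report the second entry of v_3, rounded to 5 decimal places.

0.29310

Kv0 = (6.000000, 3.000000, 3.000000); divide by 6.000000 → v1 = (1.000000, 0.500000, 0.500000)
Kv1 = (7.000000, 2.000000, 0.000000); divide by 7.000000 → v2 = (1.000000, 0.285714, 0.000000)
Kv2 = (8.285714, 2.428571, -3.857143); divide by 8.285714 → v3 = (1.000000, 0.293103, -0.465517)
Requested entry of v3: 102/348 = 0.29310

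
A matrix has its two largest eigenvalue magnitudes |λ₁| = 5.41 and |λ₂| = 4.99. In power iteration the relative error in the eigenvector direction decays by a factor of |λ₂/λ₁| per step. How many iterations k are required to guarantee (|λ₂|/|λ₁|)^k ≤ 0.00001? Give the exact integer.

|λ₂/λ₁| = 4.99/5.41 = 0.92237
Need k ≥ ln(0.00001) / ln(0.92237) = -11.5129 / -0.0808 ≈ 142.463
Smallest integer k satisfying the bound: 143

143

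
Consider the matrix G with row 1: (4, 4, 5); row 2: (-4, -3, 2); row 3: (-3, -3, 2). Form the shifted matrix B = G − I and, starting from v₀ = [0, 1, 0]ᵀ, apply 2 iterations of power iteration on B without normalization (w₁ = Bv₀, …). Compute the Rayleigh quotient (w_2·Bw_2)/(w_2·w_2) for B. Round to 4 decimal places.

B = G − I has rows (3, 4, 5); (-4, -4, 2); (-3, -3, 1)
w1 = Bv₀ = (4, -4, -3)
w2 = Bw1 = (-19, -6, -3)
Bw2 = (-96, 94, 72)
w2·Bw2 = 1044; w2·w2 = 406; μ ≈ 1044/406 = 2.5714

μ ≈ 2.5714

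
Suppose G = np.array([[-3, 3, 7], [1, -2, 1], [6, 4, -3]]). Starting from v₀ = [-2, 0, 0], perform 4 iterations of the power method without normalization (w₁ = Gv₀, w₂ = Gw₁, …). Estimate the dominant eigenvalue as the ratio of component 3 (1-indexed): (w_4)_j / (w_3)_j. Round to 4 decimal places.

-8.2311

w1 = Gv₀ = ((-3)·(-2) + 3·0 + 7·0; 1·(-2) + (-2)·0 + 1·0; 6·(-2) + 4·0 + (-3)·0) = (6, -2, -12)
w2 = Gw1 = ((-3)·6 + 3·(-2) + 7·(-12); 1·6 + (-2)·(-2) + 1·(-12); 6·6 + 4·(-2) + (-3)·(-12)) = (-108, -2, 64)
w3 = Gw2 = (766, -40, -848)
w4 = Gw3 = (-8354, -2, 6980)
Ratio at component: 6980 / -848 = -8.2311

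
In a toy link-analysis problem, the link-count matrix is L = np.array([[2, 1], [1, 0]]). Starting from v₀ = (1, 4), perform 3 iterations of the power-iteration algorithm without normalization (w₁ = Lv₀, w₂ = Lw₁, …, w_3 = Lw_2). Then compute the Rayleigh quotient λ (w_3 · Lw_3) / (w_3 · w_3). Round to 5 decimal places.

2.41408

w1 = Lv₀ = (6, 1)
w2 = Lw1 = (13, 6)
w3 = Lw2 = (32, 13)
Lw3 = (77, 32)
w3·Lw3 = 32·77 + 13·32 = 2880; w3·w3 = 32·32 + 13·13 = 1193
λ ≈ 2880/1193 = 2.41408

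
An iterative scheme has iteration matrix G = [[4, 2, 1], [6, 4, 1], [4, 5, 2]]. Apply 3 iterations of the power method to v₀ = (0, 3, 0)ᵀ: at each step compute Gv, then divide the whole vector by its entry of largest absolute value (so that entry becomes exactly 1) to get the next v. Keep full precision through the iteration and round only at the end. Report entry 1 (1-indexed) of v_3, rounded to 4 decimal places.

0.5785

Gv0 = (6.00000, 12.00000, 15.00000); divide by 15.00000 → v1 = (0.40000, 0.80000, 1.00000)
Gv1 = (4.20000, 6.60000, 7.60000); divide by 7.60000 → v2 = (0.55263, 0.86842, 1.00000)
Gv2 = (4.94737, 7.78947, 8.55263); divide by 8.55263 → v3 = (0.57846, 0.91077, 1.00000)
Requested entry of v3: 564/975 = 0.5785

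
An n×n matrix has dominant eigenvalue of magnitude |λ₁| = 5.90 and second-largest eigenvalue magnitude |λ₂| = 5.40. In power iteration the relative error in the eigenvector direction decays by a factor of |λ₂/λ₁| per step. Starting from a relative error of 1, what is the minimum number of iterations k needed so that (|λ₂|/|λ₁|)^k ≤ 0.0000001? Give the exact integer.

|λ₂/λ₁| = 5.40/5.90 = 0.91525
Need k ≥ ln(0.0000001) / ln(0.91525) = -16.1181 / -0.0886 ≈ 182.016
Smallest integer k satisfying the bound: 183

183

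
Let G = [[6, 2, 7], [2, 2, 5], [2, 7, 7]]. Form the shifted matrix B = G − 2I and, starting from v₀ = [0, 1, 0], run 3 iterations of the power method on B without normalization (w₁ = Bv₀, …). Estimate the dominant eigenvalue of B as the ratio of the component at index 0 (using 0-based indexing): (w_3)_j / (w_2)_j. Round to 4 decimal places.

B = G − 2I has rows (4, 2, 7); (2, 0, 5); (2, 7, 5)
w1 = Bv₀ = (4·0 + 2·1 + 7·0; 2·0 + 0·1 + 5·0; 2·0 + 7·1 + 5·0) = (2, 0, 7)
w2 = Bw1 = (4·2 + 2·0 + 7·7; 2·2 + 0·0 + 5·7; 2·2 + 7·0 + 5·7) = (57, 39, 39)
w3 = Bw2 = (579, 309, 582)
Ratio: 579/57 = 10.1579

μ ≈ 10.1579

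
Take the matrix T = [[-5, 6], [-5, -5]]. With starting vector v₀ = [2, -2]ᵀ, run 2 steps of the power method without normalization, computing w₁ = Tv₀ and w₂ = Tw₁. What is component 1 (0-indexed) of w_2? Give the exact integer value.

110

w1 = Tv₀ = ((-5)·2 + 6·(-2); (-5)·2 + (-5)·(-2)) = (-22, 0)
w2 = Tw1 = ((-5)·(-22) + 6·0; (-5)·(-22) + (-5)·0) = (110, 110)
The requested component of w2 is 110.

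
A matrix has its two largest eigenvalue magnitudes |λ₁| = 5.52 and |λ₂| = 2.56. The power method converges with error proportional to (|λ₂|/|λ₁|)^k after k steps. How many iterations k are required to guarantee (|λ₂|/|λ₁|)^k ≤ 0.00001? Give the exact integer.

15

|λ₂/λ₁| = 2.56/5.52 = 0.46377
Need k ≥ ln(0.00001) / ln(0.46377) = -11.5129 / -0.7684 ≈ 14.984
Smallest integer k satisfying the bound: 15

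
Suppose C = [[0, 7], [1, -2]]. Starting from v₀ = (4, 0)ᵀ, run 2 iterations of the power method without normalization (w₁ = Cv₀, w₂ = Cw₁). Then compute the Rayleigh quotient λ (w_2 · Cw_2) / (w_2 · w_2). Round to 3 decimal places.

-2.264

w1 = Cv₀ = (0, 4)
w2 = Cw1 = (28, -8)
Cw2 = (-56, 44)
w2·Cw2 = 28·(-56) + (-8)·44 = -1920; w2·w2 = 28·28 + (-8)·(-8) = 848
λ ≈ -1920/848 = -2.264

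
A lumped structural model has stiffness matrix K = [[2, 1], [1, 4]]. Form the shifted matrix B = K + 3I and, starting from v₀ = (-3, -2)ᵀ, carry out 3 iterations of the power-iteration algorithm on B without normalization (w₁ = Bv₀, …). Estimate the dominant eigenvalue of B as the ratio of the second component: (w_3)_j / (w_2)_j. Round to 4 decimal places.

μ ≈ 7.7500

B = K + 3I has rows (5, 1); (1, 7)
w1 = Bv₀ = (-17, -17)
w2 = Bw1 = (-102, -136)
w3 = Bw2 = (-646, -1054)
Ratio: -1054/-136 = 7.7500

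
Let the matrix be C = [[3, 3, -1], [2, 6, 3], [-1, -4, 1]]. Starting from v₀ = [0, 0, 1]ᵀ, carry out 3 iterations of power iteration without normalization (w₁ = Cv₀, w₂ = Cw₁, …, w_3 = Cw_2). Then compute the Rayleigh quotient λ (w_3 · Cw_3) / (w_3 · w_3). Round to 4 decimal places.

λ ≈ 6.0185

w1 = Cv₀ = (-1, 3, 1)
w2 = Cw1 = (5, 19, -10)
w3 = Cw2 = (82, 94, -91)
Cw3 = (619, 455, -549)
w3·Cw3 = 82·619 + 94·455 + (-91)·(-549) = 143487; w3·w3 = 82·82 + 94·94 + (-91)·(-91) = 23841
λ ≈ 143487/23841 = 6.0185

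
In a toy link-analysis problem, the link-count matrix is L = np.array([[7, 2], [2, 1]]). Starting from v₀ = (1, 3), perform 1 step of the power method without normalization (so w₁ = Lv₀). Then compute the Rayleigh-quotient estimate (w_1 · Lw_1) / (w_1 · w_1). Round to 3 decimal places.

w1 = Lv₀ = (7·1 + 2·3; 2·1 + 1·3) = (13, 5)
Lw1 = (101, 31)
w1·Lw1 = 13·101 + 5·31 = 1468; w1·w1 = 13·13 + 5·5 = 194
λ ≈ 1468/194 = 7.567

7.567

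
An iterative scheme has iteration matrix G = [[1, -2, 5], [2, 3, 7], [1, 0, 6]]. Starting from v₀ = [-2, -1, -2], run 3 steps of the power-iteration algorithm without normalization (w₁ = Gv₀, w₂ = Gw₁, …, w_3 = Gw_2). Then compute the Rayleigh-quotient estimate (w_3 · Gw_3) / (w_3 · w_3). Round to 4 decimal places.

λ ≈ 6.4517

w1 = Gv₀ = (1·(-2) + (-2)·(-1) + 5·(-2); 2·(-2) + 3·(-1) + 7·(-2); 1·(-2) + 0·(-1) + 6·(-2)) = (-10, -21, -14)
w2 = Gw1 = (1·(-10) + (-2)·(-21) + 5·(-14); 2·(-10) + 3·(-21) + 7·(-14); 1·(-10) + 0·(-21) + 6·(-14)) = (-38, -181, -94)
w3 = Gw2 = (-146, -1277, -602)
Gw3 = (-602, -8337, -3758)
w3·Gw3 = (-146)·(-602) + (-1277)·(-8337) + (-602)·(-3758) = 12996557; w3·w3 = (-146)·(-146) + (-1277)·(-1277) + (-602)·(-602) = 2014449
λ ≈ 12996557/2014449 = 6.4517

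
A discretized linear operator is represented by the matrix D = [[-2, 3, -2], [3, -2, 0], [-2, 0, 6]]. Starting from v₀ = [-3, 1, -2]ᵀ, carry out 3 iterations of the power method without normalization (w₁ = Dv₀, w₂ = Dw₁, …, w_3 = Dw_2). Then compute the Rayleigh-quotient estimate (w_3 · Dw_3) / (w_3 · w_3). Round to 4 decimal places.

λ ≈ -0.5959

w1 = Dv₀ = ((-2)·(-3) + 3·1 + (-2)·(-2); 3·(-3) + (-2)·1 + 0·(-2); (-2)·(-3) + 0·1 + 6·(-2)) = (13, -11, -6)
w2 = Dw1 = ((-2)·13 + 3·(-11) + (-2)·(-6); 3·13 + (-2)·(-11) + 0·(-6); (-2)·13 + 0·(-11) + 6·(-6)) = (-47, 61, -62)
w3 = Dw2 = (401, -263, -278)
Dw3 = (-1035, 1729, -2470)
w3·Dw3 = 401·(-1035) + (-263)·1729 + (-278)·(-2470) = -183102; w3·w3 = 401·401 + (-263)·(-263) + (-278)·(-278) = 307254
λ ≈ -183102/307254 = -0.5959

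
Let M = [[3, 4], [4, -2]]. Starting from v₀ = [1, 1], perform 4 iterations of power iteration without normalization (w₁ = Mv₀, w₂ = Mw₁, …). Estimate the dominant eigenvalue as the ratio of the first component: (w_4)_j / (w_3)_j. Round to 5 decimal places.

4.48634

w1 = Mv₀ = (3·1 + 4·1; 4·1 + (-2)·1) = (7, 2)
w2 = Mw1 = (3·7 + 4·2; 4·7 + (-2)·2) = (29, 24)
w3 = Mw2 = (183, 68)
w4 = Mw3 = (821, 596)
Ratio at component: 821 / 183 = 4.48634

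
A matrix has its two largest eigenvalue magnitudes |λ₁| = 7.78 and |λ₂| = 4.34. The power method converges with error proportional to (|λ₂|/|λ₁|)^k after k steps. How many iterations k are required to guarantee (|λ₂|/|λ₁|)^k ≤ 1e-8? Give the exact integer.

32

|λ₂/λ₁| = 4.34/7.78 = 0.55784
Need k ≥ ln(1e-8) / ln(0.55784) = -18.4207 / -0.5837 ≈ 31.559
Smallest integer k satisfying the bound: 32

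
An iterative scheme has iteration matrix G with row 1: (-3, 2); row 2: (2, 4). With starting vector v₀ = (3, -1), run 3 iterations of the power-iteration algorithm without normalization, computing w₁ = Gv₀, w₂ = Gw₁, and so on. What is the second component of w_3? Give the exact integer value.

18

w1 = Gv₀ = (-11, 2)
w2 = Gw1 = (37, -14)
w3 = Gw2 = (-139, 18)
The requested component of w3 is 18.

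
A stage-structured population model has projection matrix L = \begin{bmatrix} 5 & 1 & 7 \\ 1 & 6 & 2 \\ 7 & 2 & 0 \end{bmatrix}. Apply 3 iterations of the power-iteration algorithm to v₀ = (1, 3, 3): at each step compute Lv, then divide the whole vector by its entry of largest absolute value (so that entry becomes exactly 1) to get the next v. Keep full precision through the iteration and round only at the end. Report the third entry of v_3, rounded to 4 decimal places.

0.6818

Lv0 = (29.00000, 25.00000, 13.00000); divide by 29.00000 → v1 = (1.00000, 0.86207, 0.44828)
Lv1 = (9.00000, 7.06897, 8.72414); divide by 9.00000 → v2 = (1.00000, 0.78544, 0.96935)
Lv2 = (12.57088, 7.65134, 8.57088); divide by 12.57088 → v3 = (1.00000, 0.60866, 0.68180)
Requested entry of v3: 2237/3281 = 0.6818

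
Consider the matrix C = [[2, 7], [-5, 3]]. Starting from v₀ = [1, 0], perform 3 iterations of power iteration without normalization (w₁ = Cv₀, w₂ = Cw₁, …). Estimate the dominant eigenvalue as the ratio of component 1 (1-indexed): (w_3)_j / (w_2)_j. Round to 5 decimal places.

7.64516

w1 = Cv₀ = (2·1 + 7·0; (-5)·1 + 3·0) = (2, -5)
w2 = Cw1 = (2·2 + 7·(-5); (-5)·2 + 3·(-5)) = (-31, -25)
w3 = Cw2 = (-237, 80)
Ratio at component: -237 / -31 = 7.64516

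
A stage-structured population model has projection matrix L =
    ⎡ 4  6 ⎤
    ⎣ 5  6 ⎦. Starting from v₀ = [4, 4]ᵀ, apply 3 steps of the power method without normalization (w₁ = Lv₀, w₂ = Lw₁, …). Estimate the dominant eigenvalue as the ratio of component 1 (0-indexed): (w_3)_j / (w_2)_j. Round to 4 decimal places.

λ ≈ 10.5690

w1 = Lv₀ = (40, 44)
w2 = Lw1 = (424, 464)
w3 = Lw2 = (4480, 4904)
Ratio at component: 4904 / 464 = 10.5690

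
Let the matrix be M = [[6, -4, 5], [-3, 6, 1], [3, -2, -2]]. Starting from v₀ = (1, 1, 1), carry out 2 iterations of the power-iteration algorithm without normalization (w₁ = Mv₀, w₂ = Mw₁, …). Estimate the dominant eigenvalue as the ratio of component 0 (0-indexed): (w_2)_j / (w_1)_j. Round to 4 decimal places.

w1 = Mv₀ = (6·1 + (-4)·1 + 5·1; (-3)·1 + 6·1 + 1·1; 3·1 + (-2)·1 + (-2)·1) = (7, 4, -1)
w2 = Mw1 = (6·7 + (-4)·4 + 5·(-1); (-3)·7 + 6·4 + 1·(-1); 3·7 + (-2)·4 + (-2)·(-1)) = (21, 2, 15)
Ratio at component: 21 / 7 = 3.0000

λ ≈ 3.0000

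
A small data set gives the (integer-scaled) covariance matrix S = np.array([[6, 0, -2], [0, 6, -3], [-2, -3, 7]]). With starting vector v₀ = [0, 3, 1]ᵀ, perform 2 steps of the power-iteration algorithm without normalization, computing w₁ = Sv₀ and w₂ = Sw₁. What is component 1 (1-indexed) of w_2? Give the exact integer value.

w1 = Sv₀ = (6·0 + 0·3 + (-2)·1; 0·0 + 6·3 + (-3)·1; (-2)·0 + (-3)·3 + 7·1) = (-2, 15, -2)
w2 = Sw1 = (6·(-2) + 0·15 + (-2)·(-2); 0·(-2) + 6·15 + (-3)·(-2); (-2)·(-2) + (-3)·15 + 7·(-2)) = (-8, 96, -55)
The requested component of w2 is -8.

-8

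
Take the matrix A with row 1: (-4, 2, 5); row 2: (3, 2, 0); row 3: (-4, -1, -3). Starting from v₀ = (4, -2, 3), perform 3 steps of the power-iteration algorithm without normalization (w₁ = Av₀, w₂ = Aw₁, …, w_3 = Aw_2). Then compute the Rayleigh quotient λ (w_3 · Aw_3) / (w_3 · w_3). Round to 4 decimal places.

w1 = Av₀ = (-5, 8, -23)
w2 = Aw1 = (-79, 1, 81)
w3 = Aw2 = (723, -235, 72)
Aw3 = (-3002, 1699, -2873)
w3·Aw3 = 723·(-3002) + (-235)·1699 + 72·(-2873) = -2776567; w3·w3 = 723·723 + (-235)·(-235) + 72·72 = 583138
λ ≈ -2776567/583138 = -4.7614

λ ≈ -4.7614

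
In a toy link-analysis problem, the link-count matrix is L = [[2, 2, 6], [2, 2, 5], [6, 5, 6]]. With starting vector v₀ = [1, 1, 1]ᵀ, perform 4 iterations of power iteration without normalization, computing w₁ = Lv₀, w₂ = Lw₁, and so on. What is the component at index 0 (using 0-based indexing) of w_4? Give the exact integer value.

w1 = Lv₀ = (10, 9, 17)
w2 = Lw1 = (140, 123, 207)
w3 = Lw2 = (1768, 1561, 2697)
w4 = Lw3 = (22840, 20143, 34595)
The requested component of w4 is 22840.

22840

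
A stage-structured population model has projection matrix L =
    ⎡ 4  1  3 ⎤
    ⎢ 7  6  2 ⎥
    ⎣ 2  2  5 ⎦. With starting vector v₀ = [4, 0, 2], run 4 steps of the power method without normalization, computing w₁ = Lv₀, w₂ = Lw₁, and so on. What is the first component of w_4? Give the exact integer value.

w1 = Lv₀ = (4·4 + 1·0 + 3·2; 7·4 + 6·0 + 2·2; 2·4 + 2·0 + 5·2) = (22, 32, 18)
w2 = Lw1 = (4·22 + 1·32 + 3·18; 7·22 + 6·32 + 2·18; 2·22 + 2·32 + 5·18) = (174, 382, 198)
w3 = Lw2 = (1672, 3906, 2102)
w4 = Lw3 = (16900, 39344, 21666)
The requested component of w4 is 16900.

16900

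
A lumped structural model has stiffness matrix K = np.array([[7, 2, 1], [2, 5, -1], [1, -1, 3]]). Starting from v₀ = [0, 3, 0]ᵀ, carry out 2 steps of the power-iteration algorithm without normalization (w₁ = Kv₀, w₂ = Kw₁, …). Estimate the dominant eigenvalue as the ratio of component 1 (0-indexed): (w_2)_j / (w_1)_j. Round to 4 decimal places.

w1 = Kv₀ = (6, 15, -3)
w2 = Kw1 = (69, 90, -18)
Ratio at component: 90 / 15 = 6.0000

λ ≈ 6.0000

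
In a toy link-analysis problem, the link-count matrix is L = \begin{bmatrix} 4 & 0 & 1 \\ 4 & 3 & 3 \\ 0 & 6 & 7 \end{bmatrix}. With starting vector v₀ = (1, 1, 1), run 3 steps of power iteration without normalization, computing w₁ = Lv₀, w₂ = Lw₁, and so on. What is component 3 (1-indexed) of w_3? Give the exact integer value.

w1 = Lv₀ = (4·1 + 0·1 + 1·1; 4·1 + 3·1 + 3·1; 0·1 + 6·1 + 7·1) = (5, 10, 13)
w2 = Lw1 = (4·5 + 0·10 + 1·13; 4·5 + 3·10 + 3·13; 0·5 + 6·10 + 7·13) = (33, 89, 151)
w3 = Lw2 = (283, 852, 1591)
The requested component of w3 is 1591.

1591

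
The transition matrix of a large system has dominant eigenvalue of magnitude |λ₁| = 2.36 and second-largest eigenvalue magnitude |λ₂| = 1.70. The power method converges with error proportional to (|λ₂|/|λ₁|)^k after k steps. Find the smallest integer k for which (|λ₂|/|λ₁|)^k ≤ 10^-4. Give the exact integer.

|λ₂/λ₁| = 1.70/2.36 = 0.72034
Need k ≥ ln(10^-4) / ln(0.72034) = -9.2103 / -0.3280 ≈ 28.077
Smallest integer k satisfying the bound: 29

29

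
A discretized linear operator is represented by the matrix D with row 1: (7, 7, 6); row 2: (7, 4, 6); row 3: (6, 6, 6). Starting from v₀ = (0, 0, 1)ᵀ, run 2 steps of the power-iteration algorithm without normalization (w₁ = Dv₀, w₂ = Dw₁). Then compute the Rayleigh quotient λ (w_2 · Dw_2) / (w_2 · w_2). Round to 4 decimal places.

w1 = Dv₀ = (6, 6, 6)
w2 = Dw1 = (120, 102, 108)
Dw2 = (2202, 1896, 1980)
w2·Dw2 = 120·2202 + 102·1896 + 108·1980 = 671472; w2·w2 = 120·120 + 102·102 + 108·108 = 36468
λ ≈ 671472/36468 = 18.4126

λ ≈ 18.4126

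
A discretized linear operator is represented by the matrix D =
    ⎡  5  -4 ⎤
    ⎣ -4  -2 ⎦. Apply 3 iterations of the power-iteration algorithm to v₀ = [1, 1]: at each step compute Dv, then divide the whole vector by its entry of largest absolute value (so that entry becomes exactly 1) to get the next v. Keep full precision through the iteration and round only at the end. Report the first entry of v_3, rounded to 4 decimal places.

Dv0 = (1.00000, -6.00000); divide by -6.00000 → v1 = (-0.16667, 1.00000)
Dv1 = (-4.83333, -1.33333); divide by -4.83333 → v2 = (1.00000, 0.27586)
Dv2 = (3.89655, -4.55172); divide by -4.55172 → v3 = (-0.85606, 1.00000)
Requested entry of v3: 113/-132 = -0.8561

-0.8561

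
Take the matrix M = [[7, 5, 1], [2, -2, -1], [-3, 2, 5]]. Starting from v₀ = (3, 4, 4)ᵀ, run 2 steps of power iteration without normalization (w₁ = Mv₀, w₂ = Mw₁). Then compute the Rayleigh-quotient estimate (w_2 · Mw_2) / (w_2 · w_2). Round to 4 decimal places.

w1 = Mv₀ = (45, -6, 19)
w2 = Mw1 = (304, 83, -52)
Mw2 = (2491, 494, -1006)
w2·Mw2 = 304·2491 + 83·494 + (-52)·(-1006) = 850578; w2·w2 = 304·304 + 83·83 + (-52)·(-52) = 102009
λ ≈ 850578/102009 = 8.3383

8.3383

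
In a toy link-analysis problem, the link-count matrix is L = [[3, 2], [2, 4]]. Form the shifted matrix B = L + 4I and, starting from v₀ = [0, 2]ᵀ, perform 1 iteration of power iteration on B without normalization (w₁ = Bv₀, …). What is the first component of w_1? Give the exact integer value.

B = L + 4I has rows (7, 2); (2, 8)
w1 = Bv₀ = (7·0 + 2·2; 2·0 + 8·2) = (4, 16)
Requested component of w1: 4

4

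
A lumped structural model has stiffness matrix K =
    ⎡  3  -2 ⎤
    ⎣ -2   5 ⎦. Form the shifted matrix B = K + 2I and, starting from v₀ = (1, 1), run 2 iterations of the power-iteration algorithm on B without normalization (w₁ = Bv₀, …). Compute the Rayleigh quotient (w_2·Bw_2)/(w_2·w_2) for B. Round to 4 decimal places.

B = K + 2I has rows (5, -2); (-2, 7)
w1 = Bv₀ = (5·1 + (-2)·1; (-2)·1 + 7·1) = (3, 5)
w2 = Bw1 = (5·3 + (-2)·5; (-2)·3 + 7·5) = (5, 29)
Bw2 = (-33, 193)
w2·Bw2 = 5432; w2·w2 = 866; μ ≈ 5432/866 = 6.2725

μ ≈ 6.2725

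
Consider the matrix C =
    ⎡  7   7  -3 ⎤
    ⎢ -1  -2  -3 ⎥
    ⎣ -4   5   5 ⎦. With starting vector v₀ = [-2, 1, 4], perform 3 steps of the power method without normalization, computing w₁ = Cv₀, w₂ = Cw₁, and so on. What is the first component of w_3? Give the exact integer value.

w1 = Cv₀ = (7·(-2) + 7·1 + (-3)·4; (-1)·(-2) + (-2)·1 + (-3)·4; (-4)·(-2) + 5·1 + 5·4) = (-19, -12, 33)
w2 = Cw1 = (7·(-19) + 7·(-12) + (-3)·33; (-1)·(-19) + (-2)·(-12) + (-3)·33; (-4)·(-19) + 5·(-12) + 5·33) = (-316, -56, 181)
w3 = Cw2 = (-3147, -115, 1889)
The requested component of w3 is -3147.

-3147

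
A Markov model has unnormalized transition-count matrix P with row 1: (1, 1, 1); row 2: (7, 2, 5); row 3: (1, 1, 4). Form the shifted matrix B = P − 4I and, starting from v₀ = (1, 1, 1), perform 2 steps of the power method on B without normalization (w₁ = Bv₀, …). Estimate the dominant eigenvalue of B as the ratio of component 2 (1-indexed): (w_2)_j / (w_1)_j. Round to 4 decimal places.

μ ≈ -1.7000

B = P − 4I has rows (-3, 1, 1); (7, -2, 5); (1, 1, 0)
w1 = Bv₀ = (-1, 10, 2)
w2 = Bw1 = (15, -17, 9)
Ratio: -17/10 = -1.7000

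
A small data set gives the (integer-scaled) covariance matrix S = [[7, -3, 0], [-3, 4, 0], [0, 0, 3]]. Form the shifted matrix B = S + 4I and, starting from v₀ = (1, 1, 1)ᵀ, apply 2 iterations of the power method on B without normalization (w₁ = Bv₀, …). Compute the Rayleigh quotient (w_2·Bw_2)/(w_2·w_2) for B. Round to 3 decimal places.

B = S + 4I has rows (11, -3, 0); (-3, 8, 0); (0, 0, 7)
w1 = Bv₀ = (11·1 + (-3)·1 + 0·1; (-3)·1 + 8·1 + 0·1; 0·1 + 0·1 + 7·1) = (8, 5, 7)
w2 = Bw1 = (11·8 + (-3)·5 + 0·7; (-3)·8 + 8·5 + 0·7; 0·8 + 0·5 + 7·7) = (73, 16, 49)
Bw2 = (755, -91, 343)
w2·Bw2 = 70466; w2·w2 = 7986; μ ≈ 70466/7986 = 8.824

μ ≈ 8.824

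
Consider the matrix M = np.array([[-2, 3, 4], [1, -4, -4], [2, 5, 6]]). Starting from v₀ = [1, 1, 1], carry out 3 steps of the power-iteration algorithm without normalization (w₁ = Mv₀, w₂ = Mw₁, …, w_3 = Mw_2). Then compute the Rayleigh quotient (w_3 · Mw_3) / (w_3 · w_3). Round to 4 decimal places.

4.5742

w1 = Mv₀ = ((-2)·1 + 3·1 + 4·1; 1·1 + (-4)·1 + (-4)·1; 2·1 + 5·1 + 6·1) = (5, -7, 13)
w2 = Mw1 = ((-2)·5 + 3·(-7) + 4·13; 1·5 + (-4)·(-7) + (-4)·13; 2·5 + 5·(-7) + 6·13) = (21, -19, 53)
w3 = Mw2 = (113, -115, 265)
Mw3 = (489, -487, 1241)
w3·Mw3 = 113·489 + (-115)·(-487) + 265·1241 = 440127; w3·w3 = 113·113 + (-115)·(-115) + 265·265 = 96219
λ ≈ 440127/96219 = 4.5742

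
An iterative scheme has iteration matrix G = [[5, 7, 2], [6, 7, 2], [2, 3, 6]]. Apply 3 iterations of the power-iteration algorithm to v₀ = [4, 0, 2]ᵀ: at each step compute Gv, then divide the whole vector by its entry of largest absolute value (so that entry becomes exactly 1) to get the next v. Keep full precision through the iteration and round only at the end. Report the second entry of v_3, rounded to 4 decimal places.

1.0000

Gv0 = (24.00000, 28.00000, 20.00000); divide by 28.00000 → v1 = (0.85714, 1.00000, 0.71429)
Gv1 = (12.71429, 13.57143, 9.00000); divide by 13.57143 → v2 = (0.93684, 1.00000, 0.66316)
Gv2 = (13.01053, 13.94737, 8.85263); divide by 13.94737 → v3 = (0.93283, 1.00000, 0.63472)
Requested entry of v3: 5300/5300 = 1.0000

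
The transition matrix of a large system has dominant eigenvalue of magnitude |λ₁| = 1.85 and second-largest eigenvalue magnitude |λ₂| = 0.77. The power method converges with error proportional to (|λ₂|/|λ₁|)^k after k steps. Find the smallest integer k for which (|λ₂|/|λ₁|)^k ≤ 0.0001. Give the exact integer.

11

|λ₂/λ₁| = 0.77/1.85 = 0.41622
Need k ≥ ln(0.0001) / ln(0.41622) = -9.2103 / -0.8766 ≈ 10.507
Smallest integer k satisfying the bound: 11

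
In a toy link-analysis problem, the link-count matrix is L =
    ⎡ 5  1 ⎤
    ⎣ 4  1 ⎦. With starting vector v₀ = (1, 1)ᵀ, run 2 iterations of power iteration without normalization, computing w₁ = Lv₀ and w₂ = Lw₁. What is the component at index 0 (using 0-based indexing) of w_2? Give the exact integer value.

35

w1 = Lv₀ = (5·1 + 1·1; 4·1 + 1·1) = (6, 5)
w2 = Lw1 = (5·6 + 1·5; 4·6 + 1·5) = (35, 29)
The requested component of w2 is 35.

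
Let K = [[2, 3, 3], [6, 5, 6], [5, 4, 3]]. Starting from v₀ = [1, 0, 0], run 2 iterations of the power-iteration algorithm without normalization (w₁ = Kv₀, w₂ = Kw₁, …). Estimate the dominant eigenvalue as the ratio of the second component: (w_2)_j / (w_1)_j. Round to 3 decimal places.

λ ≈ 12.000

w1 = Kv₀ = (2·1 + 3·0 + 3·0; 6·1 + 5·0 + 6·0; 5·1 + 4·0 + 3·0) = (2, 6, 5)
w2 = Kw1 = (2·2 + 3·6 + 3·5; 6·2 + 5·6 + 6·5; 5·2 + 4·6 + 3·5) = (37, 72, 49)
Ratio at component: 72 / 6 = 12.000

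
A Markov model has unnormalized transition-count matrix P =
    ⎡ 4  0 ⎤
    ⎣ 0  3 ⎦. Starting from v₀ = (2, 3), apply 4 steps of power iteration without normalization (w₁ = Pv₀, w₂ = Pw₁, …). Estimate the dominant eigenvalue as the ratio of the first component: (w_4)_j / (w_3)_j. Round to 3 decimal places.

4.000

w1 = Pv₀ = (8, 9)
w2 = Pw1 = (32, 27)
w3 = Pw2 = (128, 81)
w4 = Pw3 = (512, 243)
Ratio at component: 512 / 128 = 4.000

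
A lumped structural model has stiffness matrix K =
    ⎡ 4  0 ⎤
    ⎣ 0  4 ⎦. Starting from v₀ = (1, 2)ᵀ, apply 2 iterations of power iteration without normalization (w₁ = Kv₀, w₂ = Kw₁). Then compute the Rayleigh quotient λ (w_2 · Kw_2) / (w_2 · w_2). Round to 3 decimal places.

4.000

w1 = Kv₀ = (4·1 + 0·2; 0·1 + 4·2) = (4, 8)
w2 = Kw1 = (4·4 + 0·8; 0·4 + 4·8) = (16, 32)
Kw2 = (64, 128)
w2·Kw2 = 16·64 + 32·128 = 5120; w2·w2 = 16·16 + 32·32 = 1280
λ ≈ 5120/1280 = 4.000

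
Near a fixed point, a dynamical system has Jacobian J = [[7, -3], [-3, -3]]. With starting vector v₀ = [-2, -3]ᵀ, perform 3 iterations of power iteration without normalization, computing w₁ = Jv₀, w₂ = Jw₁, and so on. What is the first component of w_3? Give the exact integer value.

w1 = Jv₀ = (7·(-2) + (-3)·(-3); (-3)·(-2) + (-3)·(-3)) = (-5, 15)
w2 = Jw1 = (7·(-5) + (-3)·15; (-3)·(-5) + (-3)·15) = (-80, -30)
w3 = Jw2 = (-470, 330)
The requested component of w3 is -470.

-470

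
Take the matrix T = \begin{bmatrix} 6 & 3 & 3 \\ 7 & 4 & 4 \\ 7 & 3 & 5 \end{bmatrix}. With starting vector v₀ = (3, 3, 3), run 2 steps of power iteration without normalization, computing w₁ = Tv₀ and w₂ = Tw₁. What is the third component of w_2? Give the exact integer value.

612

w1 = Tv₀ = (6·3 + 3·3 + 3·3; 7·3 + 4·3 + 4·3; 7·3 + 3·3 + 5·3) = (36, 45, 45)
w2 = Tw1 = (6·36 + 3·45 + 3·45; 7·36 + 4·45 + 4·45; 7·36 + 3·45 + 5·45) = (486, 612, 612)
The requested component of w2 is 612.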